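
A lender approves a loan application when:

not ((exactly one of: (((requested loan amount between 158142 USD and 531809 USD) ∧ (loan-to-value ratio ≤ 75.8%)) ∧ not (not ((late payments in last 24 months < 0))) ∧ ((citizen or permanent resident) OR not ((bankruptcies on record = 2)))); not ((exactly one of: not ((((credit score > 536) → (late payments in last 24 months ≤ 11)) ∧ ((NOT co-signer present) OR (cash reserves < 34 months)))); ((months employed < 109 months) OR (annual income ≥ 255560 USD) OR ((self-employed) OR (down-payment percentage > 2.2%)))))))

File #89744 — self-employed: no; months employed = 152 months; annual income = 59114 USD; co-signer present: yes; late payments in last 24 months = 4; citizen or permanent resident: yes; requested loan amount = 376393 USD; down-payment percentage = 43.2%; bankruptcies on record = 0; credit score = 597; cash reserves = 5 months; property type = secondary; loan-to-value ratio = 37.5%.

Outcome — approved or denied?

Approved

Atomic conditions:
  requested loan amount between 158142 USD and 531809 USD: 376393 in [158142, 531809] is true
  loan-to-value ratio ≤ 75.8%: 37.5 ≤ 75.8 is true
  late payments in last 24 months < 0: 4 < 0 is false
  citizen or permanent resident: yes → true
  bankruptcies on record = 2: 0 == 2 is false
  credit score > 536: 597 > 536 is true
  late payments in last 24 months ≤ 11: 4 ≤ 11 is true
  NOT co-signer present: yes → false
  cash reserves < 34 months: 5 < 34 is true
  months employed < 109 months: 152 < 109 is false
  annual income ≥ 255560 USD: 59114 ≥ 255560 is false
  self-employed: no → false
  down-payment percentage > 2.2%: 43.2 > 2.2 is true
Combine:
[1.1.1] true AND true = true
[1.1.2.1] NOT false = true
[1.1.2] NOT true = false
[1.1.3.2] NOT false = true
[1.1.3] true OR true = true
[1.1] true AND false AND true = false
[1.2.1.1.1.1] true → true = true
[1.2.1.1.1.2] false OR true = true
[1.2.1.1.1] true AND true = true
[1.2.1.1] NOT true = false
[1.2.1.2.3] false OR true = true
[1.2.1.2] false OR false OR true = true
[1.2.1] exactly-one(false, true) = true
[1.2] NOT true = false
[1] exactly-one(false, false) = false
[root] NOT false = true
Overall: true → approved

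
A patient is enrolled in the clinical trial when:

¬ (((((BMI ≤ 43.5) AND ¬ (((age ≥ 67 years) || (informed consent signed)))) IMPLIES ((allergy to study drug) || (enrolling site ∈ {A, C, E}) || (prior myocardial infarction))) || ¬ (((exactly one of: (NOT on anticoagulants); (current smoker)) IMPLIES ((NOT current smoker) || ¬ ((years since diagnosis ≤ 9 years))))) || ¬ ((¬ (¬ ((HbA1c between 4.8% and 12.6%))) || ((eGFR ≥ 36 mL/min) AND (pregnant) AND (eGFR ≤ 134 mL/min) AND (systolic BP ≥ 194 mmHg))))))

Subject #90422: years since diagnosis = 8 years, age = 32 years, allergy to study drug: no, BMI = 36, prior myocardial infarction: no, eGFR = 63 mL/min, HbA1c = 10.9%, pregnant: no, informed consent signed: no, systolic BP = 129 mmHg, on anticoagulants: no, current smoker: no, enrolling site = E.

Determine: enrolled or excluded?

Atomic conditions:
  BMI ≤ 43.5: 36 ≤ 43.5 is true
  age ≥ 67 years: 32 ≥ 67 is false
  informed consent signed: no → false
  allergy to study drug: no → false
  enrolling site ∈ {A, C, E}: E is in the set → true
  prior myocardial infarction: no → false
  NOT on anticoagulants: no → true
  current smoker: no → false
  NOT current smoker: no → true
  years since diagnosis ≤ 9 years: 8 ≤ 9 is true
  HbA1c between 4.8% and 12.6%: 10.9 in [4.8, 12.6] is true
  eGFR ≥ 36 mL/min: 63 ≥ 36 is true
  pregnant: no → false
  eGFR ≤ 134 mL/min: 63 ≤ 134 is true
  systolic BP ≥ 194 mmHg: 129 ≥ 194 is false
Combine:
[1.1.1.2.1] false OR false = false
[1.1.1.2] NOT false = true
[1.1.1] true AND true = true
[1.1.2] false OR true OR false = true
[1.1] true → true = true
[1.2.1.1] exactly-one(true, false) = true
[1.2.1.2.2] NOT true = false
[1.2.1.2] true OR false = true
[1.2.1] true → true = true
[1.2] NOT true = false
[1.3.1.1.1] NOT true = false
[1.3.1.1] NOT false = true
[1.3.1.2] true AND false AND true AND false = false
[1.3.1] true OR false = true
[1.3] NOT true = false
[1] true OR false OR false = true
[root] NOT true = false
Overall: false → excluded

Excluded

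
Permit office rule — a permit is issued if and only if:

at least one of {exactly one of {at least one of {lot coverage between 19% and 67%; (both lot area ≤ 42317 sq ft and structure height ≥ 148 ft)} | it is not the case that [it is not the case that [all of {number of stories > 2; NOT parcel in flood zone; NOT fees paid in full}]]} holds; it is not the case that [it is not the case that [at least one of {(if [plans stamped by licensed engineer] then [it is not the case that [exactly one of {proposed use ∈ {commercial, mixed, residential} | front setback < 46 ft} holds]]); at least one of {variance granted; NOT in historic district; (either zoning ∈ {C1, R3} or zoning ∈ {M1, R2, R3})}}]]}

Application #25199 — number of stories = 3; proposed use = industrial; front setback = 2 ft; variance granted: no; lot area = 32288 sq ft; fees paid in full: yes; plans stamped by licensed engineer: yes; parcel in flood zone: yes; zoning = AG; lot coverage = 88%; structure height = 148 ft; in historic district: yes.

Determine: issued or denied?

Issued

Atomic conditions:
  lot coverage between 19% and 67%: 88 in [19, 67] is false
  lot area ≤ 42317 sq ft: 32288 ≤ 42317 is true
  structure height ≥ 148 ft: 148 ≥ 148 is true
  number of stories > 2: 3 > 2 is true
  NOT parcel in flood zone: yes → false
  NOT fees paid in full: yes → false
  plans stamped by licensed engineer: yes → true
  proposed use ∈ {commercial, mixed, residential}: industrial is not in the set → false
  front setback < 46 ft: 2 < 46 is true
  variance granted: no → false
  NOT in historic district: yes → false
  zoning ∈ {C1, R3}: AG is not in the set → false
  zoning ∈ {M1, R2, R3}: AG is not in the set → false
Combine:
[1.1.2] true AND true = true
[1.1] false OR true = true
[1.2.1.1] true AND false AND false = false
[1.2.1] NOT false = true
[1.2] NOT true = false
[1] exactly-one(true, false) = true
[2.1.1.1.2.1] exactly-one(false, true) = true
[2.1.1.1.2] NOT true = false
[2.1.1.1] true → false = false
[2.1.1.2.3] false OR false = false
[2.1.1.2] false OR false OR false = false
[2.1.1] false OR false = false
[2.1] NOT false = true
[2] NOT true = false
[root] true OR false = true
Overall: true → issued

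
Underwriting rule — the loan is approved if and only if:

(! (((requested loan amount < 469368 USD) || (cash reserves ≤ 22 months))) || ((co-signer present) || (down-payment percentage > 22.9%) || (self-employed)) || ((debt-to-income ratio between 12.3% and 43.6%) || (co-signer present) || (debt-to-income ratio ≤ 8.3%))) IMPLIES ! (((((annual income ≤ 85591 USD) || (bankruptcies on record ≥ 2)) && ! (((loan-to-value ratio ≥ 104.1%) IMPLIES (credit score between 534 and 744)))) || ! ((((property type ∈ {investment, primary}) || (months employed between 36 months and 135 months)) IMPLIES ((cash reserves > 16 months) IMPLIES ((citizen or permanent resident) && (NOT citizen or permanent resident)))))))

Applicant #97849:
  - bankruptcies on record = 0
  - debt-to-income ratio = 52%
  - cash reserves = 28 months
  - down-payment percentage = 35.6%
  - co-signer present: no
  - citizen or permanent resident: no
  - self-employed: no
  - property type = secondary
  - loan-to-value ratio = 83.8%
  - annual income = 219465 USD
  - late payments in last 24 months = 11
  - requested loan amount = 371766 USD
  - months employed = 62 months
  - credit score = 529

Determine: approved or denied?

Atomic conditions:
  requested loan amount < 469368 USD: 371766 < 469368 is true
  cash reserves ≤ 22 months: 28 ≤ 22 is false
  co-signer present: no → false
  down-payment percentage > 22.9%: 35.6 > 22.9 is true
  self-employed: no → false
  debt-to-income ratio between 12.3% and 43.6%: 52 in [12.3, 43.6] is false
  debt-to-income ratio ≤ 8.3%: 52 ≤ 8.3 is false
  annual income ≤ 85591 USD: 219465 ≤ 85591 is false
  bankruptcies on record ≥ 2: 0 ≥ 2 is false
  loan-to-value ratio ≥ 104.1%: 83.8 ≥ 104.1 is false
  credit score between 534 and 744: 529 in [534, 744] is false
  property type ∈ {investment, primary}: secondary is not in the set → false
  months employed between 36 months and 135 months: 62 in [36, 135] is true
  cash reserves > 16 months: 28 > 16 is true
  citizen or permanent resident: no → false
  NOT citizen or permanent resident: no → true
Combine:
[1.1.1] true OR false = true
[1.1] NOT true = false
[1.2] false OR true OR false = true
[1.3] false OR false OR false = false
[1] false OR true OR false = true
[2.1.1.1] false OR false = false
[2.1.1.2.1] false → false (antecedent false ⇒ implication holds) = true
[2.1.1.2] NOT true = false
[2.1.1] false AND false = false
[2.1.2.1.1] false OR true = true
[2.1.2.1.2.2] false AND true = false
[2.1.2.1.2] true → false = false
[2.1.2.1] true → false = false
[2.1.2] NOT false = true
[2.1] false OR true = true
[2] NOT true = false
[root] true → false = false
Overall: false → denied

Denied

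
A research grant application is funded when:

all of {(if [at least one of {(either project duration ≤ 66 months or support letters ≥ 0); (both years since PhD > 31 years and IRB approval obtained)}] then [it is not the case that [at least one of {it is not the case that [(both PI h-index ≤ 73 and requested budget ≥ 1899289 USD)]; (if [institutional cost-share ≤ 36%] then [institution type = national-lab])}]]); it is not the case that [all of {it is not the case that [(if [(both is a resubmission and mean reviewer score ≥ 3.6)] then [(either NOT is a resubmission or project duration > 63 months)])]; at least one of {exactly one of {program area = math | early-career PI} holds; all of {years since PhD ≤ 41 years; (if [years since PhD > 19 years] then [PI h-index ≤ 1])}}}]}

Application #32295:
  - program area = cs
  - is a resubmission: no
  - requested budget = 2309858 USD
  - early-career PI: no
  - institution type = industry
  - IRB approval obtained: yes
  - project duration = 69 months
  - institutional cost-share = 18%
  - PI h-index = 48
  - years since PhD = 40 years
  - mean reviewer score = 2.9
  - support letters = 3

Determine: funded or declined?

Funded

Atomic conditions:
  project duration ≤ 66 months: 69 ≤ 66 is false
  support letters ≥ 0: 3 ≥ 0 is true
  years since PhD > 31 years: 40 > 31 is true
  IRB approval obtained: yes → true
  PI h-index ≤ 73: 48 ≤ 73 is true
  requested budget ≥ 1899289 USD: 2309858 ≥ 1899289 is true
  institutional cost-share ≤ 36%: 18 ≤ 36 is true
  institution type = national-lab: industry == national-lab is false
  is a resubmission: no → false
  mean reviewer score ≥ 3.6: 2.9 ≥ 3.6 is false
  NOT is a resubmission: no → true
  project duration > 63 months: 69 > 63 is true
  program area = math: cs == math is false
  early-career PI: no → false
  years since PhD ≤ 41 years: 40 ≤ 41 is true
  years since PhD > 19 years: 40 > 19 is true
  PI h-index ≤ 1: 48 ≤ 1 is false
Combine:
[1.1.1] false OR true = true
[1.1.2] true AND true = true
[1.1] true OR true = true
[1.2.1.1.1] true AND true = true
[1.2.1.1] NOT true = false
[1.2.1.2] true → false = false
[1.2.1] false OR false = false
[1.2] NOT false = true
[1] true → true = true
[2.1.1.1.1] false AND false = false
[2.1.1.1.2] true OR true = true
[2.1.1.1] false → true (antecedent false ⇒ implication holds) = true
[2.1.1] NOT true = false
[2.1.2.1] exactly-one(false, false) = false
[2.1.2.2.2] true → false = false
[2.1.2.2] true AND false = false
[2.1.2] false OR false = false
[2.1] false AND false = false
[2] NOT false = true
[root] true AND true = true
Overall: true → funded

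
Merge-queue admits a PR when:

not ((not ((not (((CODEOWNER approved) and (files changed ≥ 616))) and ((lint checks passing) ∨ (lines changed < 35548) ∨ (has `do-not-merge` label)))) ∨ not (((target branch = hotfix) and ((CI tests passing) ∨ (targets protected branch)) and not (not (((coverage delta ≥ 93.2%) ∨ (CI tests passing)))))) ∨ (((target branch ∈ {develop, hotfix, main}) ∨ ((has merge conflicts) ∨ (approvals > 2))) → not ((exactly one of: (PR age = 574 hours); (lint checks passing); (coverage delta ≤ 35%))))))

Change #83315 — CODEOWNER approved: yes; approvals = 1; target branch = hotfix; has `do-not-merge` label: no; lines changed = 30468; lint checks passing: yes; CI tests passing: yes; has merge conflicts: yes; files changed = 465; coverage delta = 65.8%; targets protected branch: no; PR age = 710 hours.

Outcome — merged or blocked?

Atomic conditions:
  CODEOWNER approved: yes → true
  files changed ≥ 616: 465 ≥ 616 is false
  lint checks passing: yes → true
  lines changed < 35548: 30468 < 35548 is true
  has `do-not-merge` label: no → false
  target branch = hotfix: hotfix == hotfix is true
  CI tests passing: yes → true
  targets protected branch: no → false
  coverage delta ≥ 93.2%: 65.8 ≥ 93.2 is false
  target branch ∈ {develop, hotfix, main}: hotfix is in the set → true
  has merge conflicts: yes → true
  approvals > 2: 1 > 2 is false
  PR age = 574 hours: 710 == 574 is false
  coverage delta ≤ 35%: 65.8 ≤ 35 is false
Combine:
[1.1.1.1.1] true AND false = false
[1.1.1.1] NOT false = true
[1.1.1.2] true OR true OR false = true
[1.1.1] true AND true = true
[1.1] NOT true = false
[1.2.1.2] true OR false = true
[1.2.1.3.1.1] false OR true = true
[1.2.1.3.1] NOT true = false
[1.2.1.3] NOT false = true
[1.2.1] true AND true AND true = true
[1.2] NOT true = false
[1.3.1.2] true OR false = true
[1.3.1] true OR true = true
[1.3.2.1] exactly-one(false, true, false) = true
[1.3.2] NOT true = false
[1.3] true → false = false
[1] false OR false OR false = false
[root] NOT false = true
Overall: true → merged

Merged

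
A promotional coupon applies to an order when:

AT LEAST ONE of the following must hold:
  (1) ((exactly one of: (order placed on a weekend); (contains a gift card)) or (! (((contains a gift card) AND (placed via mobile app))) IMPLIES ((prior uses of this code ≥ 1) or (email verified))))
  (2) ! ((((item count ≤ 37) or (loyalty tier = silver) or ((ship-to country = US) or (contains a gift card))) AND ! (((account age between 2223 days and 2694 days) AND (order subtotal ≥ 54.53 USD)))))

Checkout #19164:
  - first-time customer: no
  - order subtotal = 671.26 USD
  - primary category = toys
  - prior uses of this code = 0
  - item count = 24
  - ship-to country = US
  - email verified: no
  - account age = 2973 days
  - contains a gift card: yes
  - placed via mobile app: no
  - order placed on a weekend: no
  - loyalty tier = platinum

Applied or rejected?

Atomic conditions:
  order placed on a weekend: no → false
  contains a gift card: yes → true
  placed via mobile app: no → false
  prior uses of this code ≥ 1: 0 ≥ 1 is false
  email verified: no → false
  item count ≤ 37: 24 ≤ 37 is true
  loyalty tier = silver: platinum == silver is false
  ship-to country = US: US == US is true
  account age between 2223 days and 2694 days: 2973 in [2223, 2694] is false
  order subtotal ≥ 54.53 USD: 671.26 ≥ 54.53 is true
Combine:
[1.1] exactly-one(false, true) = true
[1.2.1.1] true AND false = false
[1.2.1] NOT false = true
[1.2.2] false OR false = false
[1.2] true → false = false
[1] true OR false = true
[2.1.1.3] true OR true = true
[2.1.1] true OR false OR true = true
[2.1.2.1] false AND true = false
[2.1.2] NOT false = true
[2.1] true AND true = true
[2] NOT true = false
[root] true OR false = true
Overall: true → applied

Applied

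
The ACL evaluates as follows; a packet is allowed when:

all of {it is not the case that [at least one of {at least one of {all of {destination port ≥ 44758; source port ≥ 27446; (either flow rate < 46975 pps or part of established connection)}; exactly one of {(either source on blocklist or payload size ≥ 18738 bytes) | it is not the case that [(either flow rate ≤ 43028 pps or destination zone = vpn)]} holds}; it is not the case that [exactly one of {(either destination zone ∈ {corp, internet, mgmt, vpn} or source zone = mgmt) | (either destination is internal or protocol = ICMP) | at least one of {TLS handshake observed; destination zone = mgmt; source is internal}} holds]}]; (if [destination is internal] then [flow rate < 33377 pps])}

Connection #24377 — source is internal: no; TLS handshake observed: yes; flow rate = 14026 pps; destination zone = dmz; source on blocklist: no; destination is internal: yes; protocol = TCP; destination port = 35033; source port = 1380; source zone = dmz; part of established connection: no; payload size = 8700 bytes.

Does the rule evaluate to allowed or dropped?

Dropped

Atomic conditions:
  destination port ≥ 44758: 35033 ≥ 44758 is false
  source port ≥ 27446: 1380 ≥ 27446 is false
  flow rate < 46975 pps: 14026 < 46975 is true
  part of established connection: no → false
  source on blocklist: no → false
  payload size ≥ 18738 bytes: 8700 ≥ 18738 is false
  flow rate ≤ 43028 pps: 14026 ≤ 43028 is true
  destination zone = vpn: dmz == vpn is false
  destination zone ∈ {corp, internet, mgmt, vpn}: dmz is not in the set → false
  source zone = mgmt: dmz == mgmt is false
  destination is internal: yes → true
  protocol = ICMP: TCP == ICMP is false
  TLS handshake observed: yes → true
  destination zone = mgmt: dmz == mgmt is false
  source is internal: no → false
  flow rate < 33377 pps: 14026 < 33377 is true
Combine:
[1.1.1.1.3] true OR false = true
[1.1.1.1] false AND false AND true = false
[1.1.1.2.1] false OR false = false
[1.1.1.2.2.1] true OR false = true
[1.1.1.2.2] NOT true = false
[1.1.1.2] exactly-one(false, false) = false
[1.1.1] false OR false = false
[1.1.2.1.1] false OR false = false
[1.1.2.1.2] true OR false = true
[1.1.2.1.3] true OR false OR false = true
[1.1.2.1] exactly-one(false, true, true) = false
[1.1.2] NOT false = true
[1.1] false OR true = true
[1] NOT true = false
[2] true → true = true
[root] false AND true = false
Overall: false → dropped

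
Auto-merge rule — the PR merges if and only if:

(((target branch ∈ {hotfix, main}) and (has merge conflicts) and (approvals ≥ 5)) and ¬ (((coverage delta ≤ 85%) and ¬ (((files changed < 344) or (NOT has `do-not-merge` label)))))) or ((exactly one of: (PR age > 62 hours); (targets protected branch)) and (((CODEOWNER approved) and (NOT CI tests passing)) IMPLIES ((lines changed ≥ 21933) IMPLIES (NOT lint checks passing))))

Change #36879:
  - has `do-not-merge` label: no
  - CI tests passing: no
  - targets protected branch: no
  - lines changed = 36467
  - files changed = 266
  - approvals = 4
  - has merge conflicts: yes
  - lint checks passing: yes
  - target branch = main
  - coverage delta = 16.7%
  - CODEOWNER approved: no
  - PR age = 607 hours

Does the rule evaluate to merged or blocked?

Merged

Atomic conditions:
  target branch ∈ {hotfix, main}: main is in the set → true
  has merge conflicts: yes → true
  approvals ≥ 5: 4 ≥ 5 is false
  coverage delta ≤ 85%: 16.7 ≤ 85 is true
  files changed < 344: 266 < 344 is true
  NOT has `do-not-merge` label: no → true
  PR age > 62 hours: 607 > 62 is true
  targets protected branch: no → false
  CODEOWNER approved: no → false
  NOT CI tests passing: no → true
  lines changed ≥ 21933: 36467 ≥ 21933 is true
  NOT lint checks passing: yes → false
Combine:
[1.1] true AND true AND false = false
[1.2.1.2.1] true OR true = true
[1.2.1.2] NOT true = false
[1.2.1] true AND false = false
[1.2] NOT false = true
[1] false AND true = false
[2.1] exactly-one(true, false) = true
[2.2.1] false AND true = false
[2.2.2] true → false = false
[2.2] false → false (antecedent false ⇒ implication holds) = true
[2] true AND true = true
[root] false OR true = true
Overall: true → merged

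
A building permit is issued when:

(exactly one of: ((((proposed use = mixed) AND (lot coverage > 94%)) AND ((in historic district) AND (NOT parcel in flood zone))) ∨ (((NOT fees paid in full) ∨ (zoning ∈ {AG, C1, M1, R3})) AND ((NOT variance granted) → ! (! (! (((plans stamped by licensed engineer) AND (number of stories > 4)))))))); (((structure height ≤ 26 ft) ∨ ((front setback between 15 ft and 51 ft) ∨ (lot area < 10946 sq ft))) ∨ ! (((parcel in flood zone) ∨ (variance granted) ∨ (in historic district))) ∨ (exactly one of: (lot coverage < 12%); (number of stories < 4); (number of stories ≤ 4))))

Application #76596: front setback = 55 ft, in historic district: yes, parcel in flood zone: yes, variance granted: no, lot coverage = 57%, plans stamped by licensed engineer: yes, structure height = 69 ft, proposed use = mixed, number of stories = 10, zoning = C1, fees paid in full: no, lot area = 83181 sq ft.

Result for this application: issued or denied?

Atomic conditions:
  proposed use = mixed: mixed == mixed is true
  lot coverage > 94%: 57 > 94 is false
  in historic district: yes → true
  NOT parcel in flood zone: yes → false
  NOT fees paid in full: no → true
  zoning ∈ {AG, C1, M1, R3}: C1 is in the set → true
  NOT variance granted: no → true
  plans stamped by licensed engineer: yes → true
  number of stories > 4: 10 > 4 is true
  structure height ≤ 26 ft: 69 ≤ 26 is false
  front setback between 15 ft and 51 ft: 55 in [15, 51] is false
  lot area < 10946 sq ft: 83181 < 10946 is false
  parcel in flood zone: yes → true
  variance granted: no → false
  lot coverage < 12%: 57 < 12 is false
  number of stories < 4: 10 < 4 is false
  number of stories ≤ 4: 10 ≤ 4 is false
Combine:
[1.1.1] true AND false = false
[1.1.2] true AND false = false
[1.1] false AND false = false
[1.2.1] true OR true = true
[1.2.2.2.1.1.1] true AND true = true
[1.2.2.2.1.1] NOT true = false
[1.2.2.2.1] NOT false = true
[1.2.2.2] NOT true = false
[1.2.2] true → false = false
[1.2] true AND false = false
[1] false OR false = false
[2.1.2] false OR false = false
[2.1] false OR false = false
[2.2.1] true OR false OR true = true
[2.2] NOT true = false
[2.3] exactly-one(false, false, false) = false
[2] false OR false OR false = false
[root] exactly-one(false, false) = false
Overall: false → denied

Denied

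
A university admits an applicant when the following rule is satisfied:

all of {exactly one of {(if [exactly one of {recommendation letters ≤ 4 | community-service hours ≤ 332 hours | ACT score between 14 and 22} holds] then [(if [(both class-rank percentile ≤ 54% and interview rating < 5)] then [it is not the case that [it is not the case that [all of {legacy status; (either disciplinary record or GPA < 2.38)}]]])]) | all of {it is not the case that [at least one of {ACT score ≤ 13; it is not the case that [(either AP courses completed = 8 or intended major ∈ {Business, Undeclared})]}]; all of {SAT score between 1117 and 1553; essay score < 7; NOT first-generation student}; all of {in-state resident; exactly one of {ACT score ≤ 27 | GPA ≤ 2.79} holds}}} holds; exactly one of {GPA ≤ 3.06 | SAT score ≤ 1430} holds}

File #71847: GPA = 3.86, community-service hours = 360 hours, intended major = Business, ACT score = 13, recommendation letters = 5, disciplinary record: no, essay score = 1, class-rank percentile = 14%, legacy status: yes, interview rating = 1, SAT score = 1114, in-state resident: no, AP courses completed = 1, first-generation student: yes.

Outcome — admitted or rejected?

Atomic conditions:
  recommendation letters ≤ 4: 5 ≤ 4 is false
  community-service hours ≤ 332 hours: 360 ≤ 332 is false
  ACT score between 14 and 22: 13 in [14, 22] is false
  class-rank percentile ≤ 54%: 14 ≤ 54 is true
  interview rating < 5: 1 < 5 is true
  legacy status: yes → true
  disciplinary record: no → false
  GPA < 2.38: 3.86 < 2.38 is false
  ACT score ≤ 13: 13 ≤ 13 is true
  AP courses completed = 8: 1 == 8 is false
  intended major ∈ {Business, Undeclared}: Business is in the set → true
  SAT score between 1117 and 1553: 1114 in [1117, 1553] is false
  essay score < 7: 1 < 7 is true
  NOT first-generation student: yes → false
  in-state resident: no → false
  ACT score ≤ 27: 13 ≤ 27 is true
  GPA ≤ 2.79: 3.86 ≤ 2.79 is false
  GPA ≤ 3.06: 3.86 ≤ 3.06 is false
  SAT score ≤ 1430: 1114 ≤ 1430 is true
Combine:
[1.1.1] exactly-one(false, false, false) = false
[1.1.2.1] true AND true = true
[1.1.2.2.1.1.2] false OR false = false
[1.1.2.2.1.1] true AND false = false
[1.1.2.2.1] NOT false = true
[1.1.2.2] NOT true = false
[1.1.2] true → false = false
[1.1] false → false (antecedent false ⇒ implication holds) = true
[1.2.1.1.2.1] false OR true = true
[1.2.1.1.2] NOT true = false
[1.2.1.1] true OR false = true
[1.2.1] NOT true = false
[1.2.2] false AND true AND false = false
[1.2.3.2] exactly-one(true, false) = true
[1.2.3] false AND true = false
[1.2] false AND false AND false = false
[1] exactly-one(true, false) = true
[2] exactly-one(false, true) = true
[root] true AND true = true
Overall: true → admitted

Admitted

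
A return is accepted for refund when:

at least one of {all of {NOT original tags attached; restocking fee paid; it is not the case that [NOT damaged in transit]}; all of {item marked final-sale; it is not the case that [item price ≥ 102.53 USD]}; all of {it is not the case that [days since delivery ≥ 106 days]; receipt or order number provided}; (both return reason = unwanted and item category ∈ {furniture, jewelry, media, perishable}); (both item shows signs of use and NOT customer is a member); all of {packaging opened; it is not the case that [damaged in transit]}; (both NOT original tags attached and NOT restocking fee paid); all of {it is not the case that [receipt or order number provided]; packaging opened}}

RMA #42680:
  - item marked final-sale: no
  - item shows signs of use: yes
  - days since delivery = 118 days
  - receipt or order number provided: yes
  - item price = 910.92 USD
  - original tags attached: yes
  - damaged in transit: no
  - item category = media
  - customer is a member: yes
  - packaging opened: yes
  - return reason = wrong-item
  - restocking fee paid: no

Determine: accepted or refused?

Atomic conditions:
  NOT original tags attached: yes → false
  restocking fee paid: no → false
  NOT damaged in transit: no → true
  item marked final-sale: no → false
  item price ≥ 102.53 USD: 910.92 ≥ 102.53 is true
  days since delivery ≥ 106 days: 118 ≥ 106 is true
  receipt or order number provided: yes → true
  return reason = unwanted: wrong-item == unwanted is false
  item category ∈ {furniture, jewelry, media, perishable}: media is in the set → true
  item shows signs of use: yes → true
  NOT customer is a member: yes → false
  packaging opened: yes → true
  damaged in transit: no → false
  NOT restocking fee paid: no → true
Combine:
[1.3] NOT true = false
[1] false AND false AND false = false
[2.2] NOT true = false
[2] false AND false = false
[3.1] NOT true = false
[3] false AND true = false
[4] false AND true = false
[5] true AND false = false
[6.2] NOT false = true
[6] true AND true = true
[7] false AND true = false
[8.1] NOT true = false
[8] false AND true = false
[root] false OR false OR false OR false OR false OR true OR false OR false = true
Overall: true → accepted

Accepted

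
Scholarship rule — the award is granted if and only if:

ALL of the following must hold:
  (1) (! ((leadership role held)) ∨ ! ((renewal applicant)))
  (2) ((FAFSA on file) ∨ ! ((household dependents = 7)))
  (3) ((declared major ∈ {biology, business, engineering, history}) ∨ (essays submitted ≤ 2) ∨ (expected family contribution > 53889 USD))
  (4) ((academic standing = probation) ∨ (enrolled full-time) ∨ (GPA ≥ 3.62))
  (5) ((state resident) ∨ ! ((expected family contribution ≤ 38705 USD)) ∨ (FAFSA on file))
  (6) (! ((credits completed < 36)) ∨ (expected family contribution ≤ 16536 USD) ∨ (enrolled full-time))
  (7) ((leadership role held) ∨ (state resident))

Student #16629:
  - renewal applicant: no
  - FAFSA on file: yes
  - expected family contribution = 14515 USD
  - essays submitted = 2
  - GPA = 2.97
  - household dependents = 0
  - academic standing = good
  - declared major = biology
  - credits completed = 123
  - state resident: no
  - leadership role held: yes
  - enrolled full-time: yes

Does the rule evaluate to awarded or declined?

Awarded

Atomic conditions:
  leadership role held: yes → true
  renewal applicant: no → false
  FAFSA on file: yes → true
  household dependents = 7: 0 == 7 is false
  declared major ∈ {biology, business, engineering, history}: biology is in the set → true
  essays submitted ≤ 2: 2 ≤ 2 is true
  expected family contribution > 53889 USD: 14515 > 53889 is false
  academic standing = probation: good == probation is false
  enrolled full-time: yes → true
  GPA ≥ 3.62: 2.97 ≥ 3.62 is false
  state resident: no → false
  expected family contribution ≤ 38705 USD: 14515 ≤ 38705 is true
  credits completed < 36: 123 < 36 is false
  expected family contribution ≤ 16536 USD: 14515 ≤ 16536 is true
Combine:
[1.1] NOT true = false
[1.2] NOT false = true
[1] false OR true = true
[2.2] NOT false = true
[2] true OR true = true
[3] true OR true OR false = true
[4] false OR true OR false = true
[5.2] NOT true = false
[5] false OR false OR true = true
[6.1] NOT false = true
[6] true OR true OR true = true
[7] true OR false = true
[root] true AND true AND true AND true AND true AND true AND true = true
Overall: true → awarded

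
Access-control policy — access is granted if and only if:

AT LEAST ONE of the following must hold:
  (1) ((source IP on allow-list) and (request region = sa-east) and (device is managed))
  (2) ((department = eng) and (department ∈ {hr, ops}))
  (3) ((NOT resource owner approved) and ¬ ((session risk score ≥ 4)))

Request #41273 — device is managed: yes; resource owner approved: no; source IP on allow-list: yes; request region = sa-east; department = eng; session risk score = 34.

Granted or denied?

Atomic conditions:
  source IP on allow-list: yes → true
  request region = sa-east: sa-east == sa-east is true
  device is managed: yes → true
  department = eng: eng == eng is true
  department ∈ {hr, ops}: eng is not in the set → false
  NOT resource owner approved: no → true
  session risk score ≥ 4: 34 ≥ 4 is true
Combine:
[1] true AND true AND true = true
[2] true AND false = false
[3.2] NOT true = false
[3] true AND false = false
[root] true OR false OR false = true
Overall: true → granted

Granted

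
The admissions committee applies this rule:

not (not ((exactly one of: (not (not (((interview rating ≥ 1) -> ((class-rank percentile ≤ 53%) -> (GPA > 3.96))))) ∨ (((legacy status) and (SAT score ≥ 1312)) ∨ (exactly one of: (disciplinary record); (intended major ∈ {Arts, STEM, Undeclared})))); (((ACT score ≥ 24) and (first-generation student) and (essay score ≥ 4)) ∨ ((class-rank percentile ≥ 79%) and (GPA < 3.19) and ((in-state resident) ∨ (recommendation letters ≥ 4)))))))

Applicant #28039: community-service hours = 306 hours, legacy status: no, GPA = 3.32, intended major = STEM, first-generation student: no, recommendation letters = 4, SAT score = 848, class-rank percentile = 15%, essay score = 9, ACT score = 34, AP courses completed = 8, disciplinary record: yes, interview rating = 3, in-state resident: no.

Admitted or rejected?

Atomic conditions:
  interview rating ≥ 1: 3 ≥ 1 is true
  class-rank percentile ≤ 53%: 15 ≤ 53 is true
  GPA > 3.96: 3.32 > 3.96 is false
  legacy status: no → false
  SAT score ≥ 1312: 848 ≥ 1312 is false
  disciplinary record: yes → true
  intended major ∈ {Arts, STEM, Undeclared}: STEM is in the set → true
  ACT score ≥ 24: 34 ≥ 24 is true
  first-generation student: no → false
  essay score ≥ 4: 9 ≥ 4 is true
  class-rank percentile ≥ 79%: 15 ≥ 79 is false
  GPA < 3.19: 3.32 < 3.19 is false
  in-state resident: no → false
  recommendation letters ≥ 4: 4 ≥ 4 is true
Combine:
[1.1.1.1.1.1.2] true → false = false
[1.1.1.1.1.1] true → false = false
[1.1.1.1.1] NOT false = true
[1.1.1.1] NOT true = false
[1.1.1.2.1] false AND false = false
[1.1.1.2.2] exactly-one(true, true) = false
[1.1.1.2] false OR false = false
[1.1.1] false OR false = false
[1.1.2.1] true AND false AND true = false
[1.1.2.2.3] false OR true = true
[1.1.2.2] false AND false AND true = false
[1.1.2] false OR false = false
[1.1] exactly-one(false, false) = false
[1] NOT false = true
[root] NOT true = false
Overall: false → rejected

Rejected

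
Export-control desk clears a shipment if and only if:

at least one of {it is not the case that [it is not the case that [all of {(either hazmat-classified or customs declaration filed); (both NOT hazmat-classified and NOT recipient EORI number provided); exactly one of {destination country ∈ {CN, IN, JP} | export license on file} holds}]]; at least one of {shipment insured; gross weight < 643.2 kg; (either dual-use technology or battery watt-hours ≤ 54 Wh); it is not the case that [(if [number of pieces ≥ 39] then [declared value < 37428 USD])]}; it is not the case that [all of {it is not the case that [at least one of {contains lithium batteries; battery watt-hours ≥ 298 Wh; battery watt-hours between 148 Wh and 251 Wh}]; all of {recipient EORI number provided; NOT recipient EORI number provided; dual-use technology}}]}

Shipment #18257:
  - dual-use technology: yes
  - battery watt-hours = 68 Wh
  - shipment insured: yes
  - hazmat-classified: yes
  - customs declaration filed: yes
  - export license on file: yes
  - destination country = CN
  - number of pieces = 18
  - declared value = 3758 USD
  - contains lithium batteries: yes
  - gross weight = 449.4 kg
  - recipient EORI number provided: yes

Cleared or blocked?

Cleared

Atomic conditions:
  hazmat-classified: yes → true
  customs declaration filed: yes → true
  NOT hazmat-classified: yes → false
  NOT recipient EORI number provided: yes → false
  destination country ∈ {CN, IN, JP}: CN is in the set → true
  export license on file: yes → true
  shipment insured: yes → true
  gross weight < 643.2 kg: 449.4 < 643.2 is true
  dual-use technology: yes → true
  battery watt-hours ≤ 54 Wh: 68 ≤ 54 is false
  number of pieces ≥ 39: 18 ≥ 39 is false
  declared value < 37428 USD: 3758 < 37428 is true
  contains lithium batteries: yes → true
  battery watt-hours ≥ 298 Wh: 68 ≥ 298 is false
  battery watt-hours between 148 Wh and 251 Wh: 68 in [148, 251] is false
  recipient EORI number provided: yes → true
Combine:
[1.1.1.1] true OR true = true
[1.1.1.2] false AND false = false
[1.1.1.3] exactly-one(true, true) = false
[1.1.1] true AND false AND false = false
[1.1] NOT false = true
[1] NOT true = false
[2.3] true OR false = true
[2.4.1] false → true (antecedent false ⇒ implication holds) = true
[2.4] NOT true = false
[2] true OR true OR true OR false = true
[3.1.1.1] true OR false OR false = true
[3.1.1] NOT true = false
[3.1.2] true AND false AND true = false
[3.1] false AND false = false
[3] NOT false = true
[root] false OR true OR true = true
Overall: true → cleared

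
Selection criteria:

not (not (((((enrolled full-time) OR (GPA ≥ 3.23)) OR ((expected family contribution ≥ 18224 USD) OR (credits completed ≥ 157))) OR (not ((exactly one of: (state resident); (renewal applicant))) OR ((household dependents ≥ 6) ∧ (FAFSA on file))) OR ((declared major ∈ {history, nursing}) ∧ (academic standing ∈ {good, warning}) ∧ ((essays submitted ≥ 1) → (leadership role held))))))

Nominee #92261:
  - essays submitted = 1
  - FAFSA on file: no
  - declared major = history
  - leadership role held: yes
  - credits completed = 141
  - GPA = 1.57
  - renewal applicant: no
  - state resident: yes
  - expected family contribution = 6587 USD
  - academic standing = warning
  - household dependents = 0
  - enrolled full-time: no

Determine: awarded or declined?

Atomic conditions:
  enrolled full-time: no → false
  GPA ≥ 3.23: 1.57 ≥ 3.23 is false
  expected family contribution ≥ 18224 USD: 6587 ≥ 18224 is false
  credits completed ≥ 157: 141 ≥ 157 is false
  state resident: yes → true
  renewal applicant: no → false
  household dependents ≥ 6: 0 ≥ 6 is false
  FAFSA on file: no → false
  declared major ∈ {history, nursing}: history is in the set → true
  academic standing ∈ {good, warning}: warning is in the set → true
  essays submitted ≥ 1: 1 ≥ 1 is true
  leadership role held: yes → true
Combine:
[1.1.1.1] false OR false = false
[1.1.1.2] false OR false = false
[1.1.1] false OR false = false
[1.1.2.1.1] exactly-one(true, false) = true
[1.1.2.1] NOT true = false
[1.1.2.2] false AND false = false
[1.1.2] false OR false = false
[1.1.3.3] true → true = true
[1.1.3] true AND true AND true = true
[1.1] false OR false OR true = true
[1] NOT true = false
[root] NOT false = true
Overall: true → awarded

Awarded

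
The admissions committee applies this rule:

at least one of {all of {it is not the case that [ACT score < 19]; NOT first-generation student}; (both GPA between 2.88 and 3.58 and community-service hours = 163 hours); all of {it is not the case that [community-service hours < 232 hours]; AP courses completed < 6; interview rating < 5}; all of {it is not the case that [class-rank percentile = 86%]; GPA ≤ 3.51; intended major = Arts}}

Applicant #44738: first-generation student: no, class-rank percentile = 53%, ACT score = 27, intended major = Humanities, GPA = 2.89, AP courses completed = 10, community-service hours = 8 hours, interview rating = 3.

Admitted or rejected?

Admitted

Atomic conditions:
  ACT score < 19: 27 < 19 is false
  NOT first-generation student: no → true
  GPA between 2.88 and 3.58: 2.89 in [2.88, 3.58] is true
  community-service hours = 163 hours: 8 == 163 is false
  community-service hours < 232 hours: 8 < 232 is true
  AP courses completed < 6: 10 < 6 is false
  interview rating < 5: 3 < 5 is true
  class-rank percentile = 86%: 53 == 86 is false
  GPA ≤ 3.51: 2.89 ≤ 3.51 is true
  intended major = Arts: Humanities == Arts is false
Combine:
[1.1] NOT false = true
[1] true AND true = true
[2] true AND false = false
[3.1] NOT true = false
[3] false AND false AND true = false
[4.1] NOT false = true
[4] true AND true AND false = false
[root] true OR false OR false OR false = true
Overall: true → admitted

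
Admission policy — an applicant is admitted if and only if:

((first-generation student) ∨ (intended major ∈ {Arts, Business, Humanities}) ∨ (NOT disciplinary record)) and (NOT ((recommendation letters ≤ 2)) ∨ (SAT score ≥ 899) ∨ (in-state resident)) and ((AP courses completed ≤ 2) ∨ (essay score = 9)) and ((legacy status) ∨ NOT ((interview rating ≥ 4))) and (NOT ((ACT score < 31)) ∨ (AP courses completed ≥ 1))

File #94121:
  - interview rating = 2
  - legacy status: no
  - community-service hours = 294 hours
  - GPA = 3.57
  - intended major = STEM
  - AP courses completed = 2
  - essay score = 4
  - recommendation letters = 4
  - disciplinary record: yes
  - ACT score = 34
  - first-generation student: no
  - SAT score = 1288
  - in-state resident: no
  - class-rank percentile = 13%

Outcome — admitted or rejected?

Rejected

Atomic conditions:
  first-generation student: no → false
  intended major ∈ {Arts, Business, Humanities}: STEM is not in the set → false
  NOT disciplinary record: yes → false
  recommendation letters ≤ 2: 4 ≤ 2 is false
  SAT score ≥ 899: 1288 ≥ 899 is true
  in-state resident: no → false
  AP courses completed ≤ 2: 2 ≤ 2 is true
  essay score = 9: 4 == 9 is false
  legacy status: no → false
  interview rating ≥ 4: 2 ≥ 4 is false
  ACT score < 31: 34 < 31 is false
  AP courses completed ≥ 1: 2 ≥ 1 is true
Combine:
[1] false OR false OR false = false
[2.1] NOT false = true
[2] true OR true OR false = true
[3] true OR false = true
[4.2] NOT false = true
[4] false OR true = true
[5.1] NOT false = true
[5] true OR true = true
[root] false AND true AND true AND true AND true = false
Overall: false → rejected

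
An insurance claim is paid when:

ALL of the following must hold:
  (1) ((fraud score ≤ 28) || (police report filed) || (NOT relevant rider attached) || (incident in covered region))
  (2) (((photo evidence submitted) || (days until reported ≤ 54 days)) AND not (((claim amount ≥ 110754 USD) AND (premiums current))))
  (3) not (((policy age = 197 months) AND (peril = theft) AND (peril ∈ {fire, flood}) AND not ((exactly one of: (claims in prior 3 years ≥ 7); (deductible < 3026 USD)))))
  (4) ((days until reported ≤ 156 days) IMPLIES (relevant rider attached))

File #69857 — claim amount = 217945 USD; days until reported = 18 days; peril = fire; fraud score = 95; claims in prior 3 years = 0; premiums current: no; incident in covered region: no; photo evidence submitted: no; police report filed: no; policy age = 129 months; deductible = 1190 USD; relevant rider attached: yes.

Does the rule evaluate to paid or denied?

Denied

Atomic conditions:
  fraud score ≤ 28: 95 ≤ 28 is false
  police report filed: no → false
  NOT relevant rider attached: yes → false
  incident in covered region: no → false
  photo evidence submitted: no → false
  days until reported ≤ 54 days: 18 ≤ 54 is true
  claim amount ≥ 110754 USD: 217945 ≥ 110754 is true
  premiums current: no → false
  policy age = 197 months: 129 == 197 is false
  peril = theft: fire == theft is false
  peril ∈ {fire, flood}: fire is in the set → true
  claims in prior 3 years ≥ 7: 0 ≥ 7 is false
  deductible < 3026 USD: 1190 < 3026 is true
  days until reported ≤ 156 days: 18 ≤ 156 is true
  relevant rider attached: yes → true
Combine:
[1] false OR false OR false OR false = false
[2.1] false OR true = true
[2.2.1] true AND false = false
[2.2] NOT false = true
[2] true AND true = true
[3.1.4.1] exactly-one(false, true) = true
[3.1.4] NOT true = false
[3.1] false AND false AND true AND false = false
[3] NOT false = true
[4] true → true = true
[root] false AND true AND true AND true = false
Overall: false → denied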